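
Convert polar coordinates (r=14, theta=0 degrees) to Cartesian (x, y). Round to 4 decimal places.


x = 14 * cos(0) = 14
y = 14 * sin(0) = 0

(14, 0)


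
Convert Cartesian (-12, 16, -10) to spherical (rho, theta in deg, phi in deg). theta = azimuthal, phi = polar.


rho = sqrt((-12)^2 + 16^2 + (-10)^2) = 22.3607
theta = atan2(16, -12) = 126.8699 deg
phi = acos(-10/22.3607) = 116.5651 deg

rho = 22.3607, theta = 126.8699 deg, phi = 116.5651 deg


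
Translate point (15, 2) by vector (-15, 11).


Translation: (x+dx, y+dy) = (15+-15, 2+11) = (0, 13)

(0, 13)


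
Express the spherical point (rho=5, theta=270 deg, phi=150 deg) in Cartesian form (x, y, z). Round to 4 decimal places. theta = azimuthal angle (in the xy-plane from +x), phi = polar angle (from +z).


x = 5 * sin(150) * cos(270) = 0
y = 5 * sin(150) * sin(270) = -2.5
z = 5 * cos(150) = -4.3301

(0, -2.5, -4.3301)


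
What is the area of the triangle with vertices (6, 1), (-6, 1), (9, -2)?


Area = |x1(y2-y3) + x2(y3-y1) + x3(y1-y2)| / 2
= |6*(1--2) + -6*(-2-1) + 9*(1-1)| / 2
= 18

18


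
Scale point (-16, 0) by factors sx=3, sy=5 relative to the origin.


Scaling: (x*sx, y*sy) = (-16*3, 0*5) = (-48, 0)

(-48, 0)


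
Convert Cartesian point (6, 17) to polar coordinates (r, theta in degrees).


r = sqrt(6^2 + 17^2) = 18.0278
theta = atan2(17, 6) = 70.56 degrees

r = 18.0278, theta = 70.56 degrees


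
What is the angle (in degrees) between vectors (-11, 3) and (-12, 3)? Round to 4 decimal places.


dot = -11*-12 + 3*3 = 141
|u| = 11.4018, |v| = 12.3693
cos(angle) = 0.9998
angle = 1.2189 degrees

1.2189 degrees


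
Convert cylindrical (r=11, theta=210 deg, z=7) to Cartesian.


x = 11 * cos(210) = -9.5263
y = 11 * sin(210) = -5.5
z = 7

(-9.5263, -5.5, 7)


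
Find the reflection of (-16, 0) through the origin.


Reflection through origin: (x, y) -> (-x, -y)
(-16, 0) -> (16, 0)

(16, 0)


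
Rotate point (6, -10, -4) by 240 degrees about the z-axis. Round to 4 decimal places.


x' = 6*cos(240) - -10*sin(240) = -11.6603
y' = 6*sin(240) + -10*cos(240) = -0.1962
z' = -4

(-11.6603, -0.1962, -4)


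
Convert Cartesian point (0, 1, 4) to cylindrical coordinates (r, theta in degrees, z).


r = sqrt(0^2 + 1^2) = 1
theta = atan2(1, 0) = 90 deg
z = 4

r = 1, theta = 90 deg, z = 4


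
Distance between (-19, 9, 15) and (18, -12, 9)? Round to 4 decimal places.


d = sqrt((18--19)^2 + (-12-9)^2 + (9-15)^2) = 42.9651

42.9651


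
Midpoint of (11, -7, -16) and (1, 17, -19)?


Midpoint = ((11+1)/2, (-7+17)/2, (-16+-19)/2) = (6, 5, -17.5)

(6, 5, -17.5)


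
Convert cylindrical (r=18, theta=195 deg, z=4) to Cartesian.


x = 18 * cos(195) = -17.3867
y = 18 * sin(195) = -4.6587
z = 4

(-17.3867, -4.6587, 4)


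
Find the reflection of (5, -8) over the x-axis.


Reflection across x-axis: (x, y) -> (x, -y)
(5, -8) -> (5, 8)

(5, 8)


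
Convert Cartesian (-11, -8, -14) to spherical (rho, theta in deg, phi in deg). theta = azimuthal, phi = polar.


rho = sqrt((-11)^2 + (-8)^2 + (-14)^2) = 19.5192
theta = atan2(-8, -11) = 216.0274 deg
phi = acos(-14/19.5192) = 135.8272 deg

rho = 19.5192, theta = 216.0274 deg, phi = 135.8272 deg


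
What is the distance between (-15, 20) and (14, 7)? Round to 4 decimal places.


d = sqrt((14--15)^2 + (7-20)^2) = 31.7805

31.7805


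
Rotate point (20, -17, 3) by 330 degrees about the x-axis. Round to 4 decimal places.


x' = 20
y' = -17*cos(330) - 3*sin(330) = -13.2224
z' = -17*sin(330) + 3*cos(330) = 11.0981

(20, -13.2224, 11.0981)


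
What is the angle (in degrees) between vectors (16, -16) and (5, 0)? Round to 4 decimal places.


dot = 16*5 + -16*0 = 80
|u| = 22.6274, |v| = 5
cos(angle) = 0.7071
angle = 45 degrees

45 degrees


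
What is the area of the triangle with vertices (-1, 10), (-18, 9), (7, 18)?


Area = |x1(y2-y3) + x2(y3-y1) + x3(y1-y2)| / 2
= |-1*(9-18) + -18*(18-10) + 7*(10-9)| / 2
= 64

64


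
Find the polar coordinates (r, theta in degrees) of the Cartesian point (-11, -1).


r = sqrt((-11)^2 + (-1)^2) = 11.0454
theta = atan2(-1, -11) = 185.1944 degrees

r = 11.0454, theta = 185.1944 degrees


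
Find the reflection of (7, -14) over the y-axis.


Reflection across y-axis: (x, y) -> (-x, y)
(7, -14) -> (-7, -14)

(-7, -14)


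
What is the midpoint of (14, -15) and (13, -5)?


Midpoint = ((14+13)/2, (-15+-5)/2) = (13.5, -10)

(13.5, -10)


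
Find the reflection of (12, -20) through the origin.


Reflection through origin: (x, y) -> (-x, -y)
(12, -20) -> (-12, 20)

(-12, 20)


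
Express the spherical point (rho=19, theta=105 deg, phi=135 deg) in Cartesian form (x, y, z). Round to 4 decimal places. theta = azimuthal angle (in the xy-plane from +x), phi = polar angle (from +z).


x = 19 * sin(135) * cos(105) = -3.4772
y = 19 * sin(135) * sin(105) = 12.9772
z = 19 * cos(135) = -13.435

(-3.4772, 12.9772, -13.435)


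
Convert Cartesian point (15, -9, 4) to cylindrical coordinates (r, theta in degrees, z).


r = sqrt(15^2 + (-9)^2) = 17.4929
theta = atan2(-9, 15) = 329.0362 deg
z = 4

r = 17.4929, theta = 329.0362 deg, z = 4


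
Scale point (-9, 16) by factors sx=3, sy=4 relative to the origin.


Scaling: (x*sx, y*sy) = (-9*3, 16*4) = (-27, 64)

(-27, 64)


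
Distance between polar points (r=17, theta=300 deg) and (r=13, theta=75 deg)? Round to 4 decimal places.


d = sqrt(r1^2 + r2^2 - 2*r1*r2*cos(t2-t1))
d = sqrt(17^2 + 13^2 - 2*17*13*cos(75-300)) = 27.7586

27.7586


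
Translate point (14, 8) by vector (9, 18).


Translation: (x+dx, y+dy) = (14+9, 8+18) = (23, 26)

(23, 26)


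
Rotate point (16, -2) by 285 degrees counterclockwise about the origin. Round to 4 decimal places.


x' = 16*cos(285) - -2*sin(285) = 2.2093
y' = 16*sin(285) + -2*cos(285) = -15.9725

(2.2093, -15.9725)


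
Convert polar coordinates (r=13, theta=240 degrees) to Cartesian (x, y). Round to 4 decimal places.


x = 13 * cos(240) = -6.5
y = 13 * sin(240) = -11.2583

(-6.5, -11.2583)


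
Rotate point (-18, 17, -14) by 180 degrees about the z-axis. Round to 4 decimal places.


x' = -18*cos(180) - 17*sin(180) = 18
y' = -18*sin(180) + 17*cos(180) = -17
z' = -14

(18, -17, -14)


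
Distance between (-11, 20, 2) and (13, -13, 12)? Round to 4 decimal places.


d = sqrt((13--11)^2 + (-13-20)^2 + (12-2)^2) = 42.0119

42.0119


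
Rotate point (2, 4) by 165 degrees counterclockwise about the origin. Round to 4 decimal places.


x' = 2*cos(165) - 4*sin(165) = -2.9671
y' = 2*sin(165) + 4*cos(165) = -3.3461

(-2.9671, -3.3461)


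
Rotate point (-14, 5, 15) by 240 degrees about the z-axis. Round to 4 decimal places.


x' = -14*cos(240) - 5*sin(240) = 11.3301
y' = -14*sin(240) + 5*cos(240) = 9.6244
z' = 15

(11.3301, 9.6244, 15)


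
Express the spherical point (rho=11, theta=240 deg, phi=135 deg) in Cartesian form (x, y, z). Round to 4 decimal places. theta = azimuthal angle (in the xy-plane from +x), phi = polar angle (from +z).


x = 11 * sin(135) * cos(240) = -3.8891
y = 11 * sin(135) * sin(240) = -6.7361
z = 11 * cos(135) = -7.7782

(-3.8891, -6.7361, -7.7782)


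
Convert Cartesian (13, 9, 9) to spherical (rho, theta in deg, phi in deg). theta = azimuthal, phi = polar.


rho = sqrt(13^2 + 9^2 + 9^2) = 18.1934
theta = atan2(9, 13) = 34.6952 deg
phi = acos(9/18.1934) = 60.351 deg

rho = 18.1934, theta = 34.6952 deg, phi = 60.351 deg


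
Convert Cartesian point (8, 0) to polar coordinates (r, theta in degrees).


r = sqrt(8^2 + 0^2) = 8
theta = atan2(0, 8) = 0 degrees

r = 8, theta = 0 degrees


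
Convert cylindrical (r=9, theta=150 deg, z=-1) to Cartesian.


x = 9 * cos(150) = -7.7942
y = 9 * sin(150) = 4.5
z = -1

(-7.7942, 4.5, -1)


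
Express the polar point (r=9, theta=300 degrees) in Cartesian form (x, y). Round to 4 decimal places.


x = 9 * cos(300) = 4.5
y = 9 * sin(300) = -7.7942

(4.5, -7.7942)


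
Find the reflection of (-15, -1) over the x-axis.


Reflection across x-axis: (x, y) -> (x, -y)
(-15, -1) -> (-15, 1)

(-15, 1)


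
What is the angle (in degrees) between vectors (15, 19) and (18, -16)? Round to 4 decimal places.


dot = 15*18 + 19*-16 = -34
|u| = 24.2074, |v| = 24.0832
cos(angle) = -0.0583
angle = 93.3434 degrees

93.3434 degrees


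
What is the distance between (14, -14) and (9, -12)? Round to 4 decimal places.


d = sqrt((9-14)^2 + (-12--14)^2) = 5.3852

5.3852


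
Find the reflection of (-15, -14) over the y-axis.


Reflection across y-axis: (x, y) -> (-x, y)
(-15, -14) -> (15, -14)

(15, -14)


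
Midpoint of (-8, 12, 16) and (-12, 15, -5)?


Midpoint = ((-8+-12)/2, (12+15)/2, (16+-5)/2) = (-10, 13.5, 5.5)

(-10, 13.5, 5.5)


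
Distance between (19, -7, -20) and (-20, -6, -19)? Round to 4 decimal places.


d = sqrt((-20-19)^2 + (-6--7)^2 + (-19--20)^2) = 39.0256

39.0256


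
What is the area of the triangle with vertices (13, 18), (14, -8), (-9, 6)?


Area = |x1(y2-y3) + x2(y3-y1) + x3(y1-y2)| / 2
= |13*(-8-6) + 14*(6-18) + -9*(18--8)| / 2
= 292

292


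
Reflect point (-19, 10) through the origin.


Reflection through origin: (x, y) -> (-x, -y)
(-19, 10) -> (19, -10)

(19, -10)


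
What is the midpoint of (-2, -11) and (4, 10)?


Midpoint = ((-2+4)/2, (-11+10)/2) = (1, -0.5)

(1, -0.5)


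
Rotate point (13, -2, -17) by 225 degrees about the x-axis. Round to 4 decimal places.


x' = 13
y' = -2*cos(225) - -17*sin(225) = -10.6066
z' = -2*sin(225) + -17*cos(225) = 13.435

(13, -10.6066, 13.435)


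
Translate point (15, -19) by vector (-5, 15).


Translation: (x+dx, y+dy) = (15+-5, -19+15) = (10, -4)

(10, -4)


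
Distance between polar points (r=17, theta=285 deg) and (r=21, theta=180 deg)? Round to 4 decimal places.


d = sqrt(r1^2 + r2^2 - 2*r1*r2*cos(t2-t1))
d = sqrt(17^2 + 21^2 - 2*17*21*cos(180-285)) = 30.2456

30.2456


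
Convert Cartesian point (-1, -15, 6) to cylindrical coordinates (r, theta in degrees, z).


r = sqrt((-1)^2 + (-15)^2) = 15.0333
theta = atan2(-15, -1) = 266.1859 deg
z = 6

r = 15.0333, theta = 266.1859 deg, z = 6


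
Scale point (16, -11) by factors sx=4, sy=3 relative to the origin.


Scaling: (x*sx, y*sy) = (16*4, -11*3) = (64, -33)

(64, -33)


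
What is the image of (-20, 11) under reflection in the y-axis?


Reflection across y-axis: (x, y) -> (-x, y)
(-20, 11) -> (20, 11)

(20, 11)


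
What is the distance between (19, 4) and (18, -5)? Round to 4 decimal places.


d = sqrt((18-19)^2 + (-5-4)^2) = 9.0554

9.0554


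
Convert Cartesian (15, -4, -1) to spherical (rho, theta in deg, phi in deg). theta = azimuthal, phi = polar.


rho = sqrt(15^2 + (-4)^2 + (-1)^2) = 15.5563
theta = atan2(-4, 15) = 345.0686 deg
phi = acos(-1/15.5563) = 93.6857 deg

rho = 15.5563, theta = 345.0686 deg, phi = 93.6857 deg


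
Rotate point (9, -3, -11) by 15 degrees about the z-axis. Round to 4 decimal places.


x' = 9*cos(15) - -3*sin(15) = 9.4698
y' = 9*sin(15) + -3*cos(15) = -0.5684
z' = -11

(9.4698, -0.5684, -11)


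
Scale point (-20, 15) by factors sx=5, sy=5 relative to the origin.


Scaling: (x*sx, y*sy) = (-20*5, 15*5) = (-100, 75)

(-100, 75)


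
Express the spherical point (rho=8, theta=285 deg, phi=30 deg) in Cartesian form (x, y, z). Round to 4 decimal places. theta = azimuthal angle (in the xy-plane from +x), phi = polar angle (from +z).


x = 8 * sin(30) * cos(285) = 1.0353
y = 8 * sin(30) * sin(285) = -3.8637
z = 8 * cos(30) = 6.9282

(1.0353, -3.8637, 6.9282)


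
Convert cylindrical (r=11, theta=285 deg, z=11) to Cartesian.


x = 11 * cos(285) = 2.847
y = 11 * sin(285) = -10.6252
z = 11

(2.847, -10.6252, 11)


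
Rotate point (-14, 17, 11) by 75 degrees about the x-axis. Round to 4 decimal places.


x' = -14
y' = 17*cos(75) - 11*sin(75) = -6.2253
z' = 17*sin(75) + 11*cos(75) = 19.2677

(-14, -6.2253, 19.2677)


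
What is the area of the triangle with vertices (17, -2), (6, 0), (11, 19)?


Area = |x1(y2-y3) + x2(y3-y1) + x3(y1-y2)| / 2
= |17*(0-19) + 6*(19--2) + 11*(-2-0)| / 2
= 109.5

109.5


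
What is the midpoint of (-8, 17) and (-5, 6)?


Midpoint = ((-8+-5)/2, (17+6)/2) = (-6.5, 11.5)

(-6.5, 11.5)


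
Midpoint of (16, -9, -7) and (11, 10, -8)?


Midpoint = ((16+11)/2, (-9+10)/2, (-7+-8)/2) = (13.5, 0.5, -7.5)

(13.5, 0.5, -7.5)


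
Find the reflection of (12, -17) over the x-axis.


Reflection across x-axis: (x, y) -> (x, -y)
(12, -17) -> (12, 17)

(12, 17)


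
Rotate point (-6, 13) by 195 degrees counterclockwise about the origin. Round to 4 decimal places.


x' = -6*cos(195) - 13*sin(195) = 9.1602
y' = -6*sin(195) + 13*cos(195) = -11.0041

(9.1602, -11.0041)


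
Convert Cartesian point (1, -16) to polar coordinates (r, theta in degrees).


r = sqrt(1^2 + (-16)^2) = 16.0312
theta = atan2(-16, 1) = 273.5763 degrees

r = 16.0312, theta = 273.5763 degrees


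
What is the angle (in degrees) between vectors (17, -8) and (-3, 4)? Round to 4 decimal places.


dot = 17*-3 + -8*4 = -83
|u| = 18.7883, |v| = 5
cos(angle) = -0.8835
angle = 152.071 degrees

152.071 degrees


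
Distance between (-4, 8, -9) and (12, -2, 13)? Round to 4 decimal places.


d = sqrt((12--4)^2 + (-2-8)^2 + (13--9)^2) = 28.9828

28.9828


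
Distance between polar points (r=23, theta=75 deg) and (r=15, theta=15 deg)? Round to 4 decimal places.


d = sqrt(r1^2 + r2^2 - 2*r1*r2*cos(t2-t1))
d = sqrt(23^2 + 15^2 - 2*23*15*cos(15-75)) = 20.2237

20.2237


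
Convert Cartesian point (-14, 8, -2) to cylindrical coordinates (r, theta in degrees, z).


r = sqrt((-14)^2 + 8^2) = 16.1245
theta = atan2(8, -14) = 150.2551 deg
z = -2

r = 16.1245, theta = 150.2551 deg, z = -2


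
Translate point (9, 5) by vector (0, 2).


Translation: (x+dx, y+dy) = (9+0, 5+2) = (9, 7)

(9, 7)


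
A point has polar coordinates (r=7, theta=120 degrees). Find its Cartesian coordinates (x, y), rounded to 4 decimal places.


x = 7 * cos(120) = -3.5
y = 7 * sin(120) = 6.0622

(-3.5, 6.0622)


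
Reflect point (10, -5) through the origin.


Reflection through origin: (x, y) -> (-x, -y)
(10, -5) -> (-10, 5)

(-10, 5)


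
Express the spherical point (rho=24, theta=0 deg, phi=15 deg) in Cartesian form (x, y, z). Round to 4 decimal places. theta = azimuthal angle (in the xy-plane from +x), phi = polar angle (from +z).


x = 24 * sin(15) * cos(0) = 6.2117
y = 24 * sin(15) * sin(0) = 0
z = 24 * cos(15) = 23.1822

(6.2117, 0, 23.1822)


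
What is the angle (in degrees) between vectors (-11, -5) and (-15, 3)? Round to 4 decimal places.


dot = -11*-15 + -5*3 = 150
|u| = 12.083, |v| = 15.2971
cos(angle) = 0.8115
angle = 35.7539 degrees

35.7539 degrees


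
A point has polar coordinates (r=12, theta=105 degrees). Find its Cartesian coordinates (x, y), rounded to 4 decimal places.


x = 12 * cos(105) = -3.1058
y = 12 * sin(105) = 11.5911

(-3.1058, 11.5911)


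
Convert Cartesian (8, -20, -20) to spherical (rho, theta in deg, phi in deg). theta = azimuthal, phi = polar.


rho = sqrt(8^2 + (-20)^2 + (-20)^2) = 29.3939
theta = atan2(-20, 8) = 291.8014 deg
phi = acos(-20/29.3939) = 132.876 deg

rho = 29.3939, theta = 291.8014 deg, phi = 132.876 deg


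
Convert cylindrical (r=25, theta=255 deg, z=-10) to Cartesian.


x = 25 * cos(255) = -6.4705
y = 25 * sin(255) = -24.1481
z = -10

(-6.4705, -24.1481, -10)


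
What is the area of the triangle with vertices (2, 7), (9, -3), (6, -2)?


Area = |x1(y2-y3) + x2(y3-y1) + x3(y1-y2)| / 2
= |2*(-3--2) + 9*(-2-7) + 6*(7--3)| / 2
= 11.5

11.5


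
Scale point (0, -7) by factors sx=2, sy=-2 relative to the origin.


Scaling: (x*sx, y*sy) = (0*2, -7*-2) = (0, 14)

(0, 14)


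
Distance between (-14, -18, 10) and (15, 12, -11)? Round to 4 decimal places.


d = sqrt((15--14)^2 + (12--18)^2 + (-11-10)^2) = 46.7119

46.7119


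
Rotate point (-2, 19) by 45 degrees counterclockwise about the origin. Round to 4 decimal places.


x' = -2*cos(45) - 19*sin(45) = -14.8492
y' = -2*sin(45) + 19*cos(45) = 12.0208

(-14.8492, 12.0208)


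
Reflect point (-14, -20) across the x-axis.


Reflection across x-axis: (x, y) -> (x, -y)
(-14, -20) -> (-14, 20)

(-14, 20)


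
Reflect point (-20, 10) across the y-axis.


Reflection across y-axis: (x, y) -> (-x, y)
(-20, 10) -> (20, 10)

(20, 10)


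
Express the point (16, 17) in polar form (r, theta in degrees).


r = sqrt(16^2 + 17^2) = 23.3452
theta = atan2(17, 16) = 46.7357 degrees

r = 23.3452, theta = 46.7357 degrees


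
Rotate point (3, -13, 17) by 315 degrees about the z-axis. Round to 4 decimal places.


x' = 3*cos(315) - -13*sin(315) = -7.0711
y' = 3*sin(315) + -13*cos(315) = -11.3137
z' = 17

(-7.0711, -11.3137, 17)


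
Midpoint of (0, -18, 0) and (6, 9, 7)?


Midpoint = ((0+6)/2, (-18+9)/2, (0+7)/2) = (3, -4.5, 3.5)

(3, -4.5, 3.5)


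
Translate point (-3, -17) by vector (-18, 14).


Translation: (x+dx, y+dy) = (-3+-18, -17+14) = (-21, -3)

(-21, -3)


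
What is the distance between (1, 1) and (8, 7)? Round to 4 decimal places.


d = sqrt((8-1)^2 + (7-1)^2) = 9.2195

9.2195


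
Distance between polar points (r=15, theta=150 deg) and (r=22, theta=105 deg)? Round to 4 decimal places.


d = sqrt(r1^2 + r2^2 - 2*r1*r2*cos(t2-t1))
d = sqrt(15^2 + 22^2 - 2*15*22*cos(105-150)) = 15.5663

15.5663


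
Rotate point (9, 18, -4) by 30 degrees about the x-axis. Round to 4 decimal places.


x' = 9
y' = 18*cos(30) - -4*sin(30) = 17.5885
z' = 18*sin(30) + -4*cos(30) = 5.5359

(9, 17.5885, 5.5359)


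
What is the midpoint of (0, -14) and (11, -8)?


Midpoint = ((0+11)/2, (-14+-8)/2) = (5.5, -11)

(5.5, -11)


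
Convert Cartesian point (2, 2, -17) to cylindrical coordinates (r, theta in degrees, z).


r = sqrt(2^2 + 2^2) = 2.8284
theta = atan2(2, 2) = 45 deg
z = -17

r = 2.8284, theta = 45 deg, z = -17


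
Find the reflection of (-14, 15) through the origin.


Reflection through origin: (x, y) -> (-x, -y)
(-14, 15) -> (14, -15)

(14, -15)


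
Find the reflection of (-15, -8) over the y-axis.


Reflection across y-axis: (x, y) -> (-x, y)
(-15, -8) -> (15, -8)

(15, -8)


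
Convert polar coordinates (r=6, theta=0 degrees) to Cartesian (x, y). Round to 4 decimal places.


x = 6 * cos(0) = 6
y = 6 * sin(0) = 0

(6, 0)


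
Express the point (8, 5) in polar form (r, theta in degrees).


r = sqrt(8^2 + 5^2) = 9.434
theta = atan2(5, 8) = 32.0054 degrees

r = 9.434, theta = 32.0054 degrees


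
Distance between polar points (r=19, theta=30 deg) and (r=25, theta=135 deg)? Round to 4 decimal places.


d = sqrt(r1^2 + r2^2 - 2*r1*r2*cos(t2-t1))
d = sqrt(19^2 + 25^2 - 2*19*25*cos(135-30)) = 35.0981

35.0981


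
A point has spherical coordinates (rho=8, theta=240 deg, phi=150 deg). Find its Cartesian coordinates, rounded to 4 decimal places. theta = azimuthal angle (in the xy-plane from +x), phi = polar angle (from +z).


x = 8 * sin(150) * cos(240) = -2
y = 8 * sin(150) * sin(240) = -3.4641
z = 8 * cos(150) = -6.9282

(-2, -3.4641, -6.9282)


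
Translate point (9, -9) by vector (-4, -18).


Translation: (x+dx, y+dy) = (9+-4, -9+-18) = (5, -27)

(5, -27)


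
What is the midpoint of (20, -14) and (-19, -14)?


Midpoint = ((20+-19)/2, (-14+-14)/2) = (0.5, -14)

(0.5, -14)


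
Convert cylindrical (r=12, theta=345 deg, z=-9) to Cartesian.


x = 12 * cos(345) = 11.5911
y = 12 * sin(345) = -3.1058
z = -9

(11.5911, -3.1058, -9)


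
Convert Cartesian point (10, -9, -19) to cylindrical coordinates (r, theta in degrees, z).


r = sqrt(10^2 + (-9)^2) = 13.4536
theta = atan2(-9, 10) = 318.0128 deg
z = -19

r = 13.4536, theta = 318.0128 deg, z = -19


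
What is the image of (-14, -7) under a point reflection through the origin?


Reflection through origin: (x, y) -> (-x, -y)
(-14, -7) -> (14, 7)

(14, 7)


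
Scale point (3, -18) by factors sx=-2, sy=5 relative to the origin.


Scaling: (x*sx, y*sy) = (3*-2, -18*5) = (-6, -90)

(-6, -90)


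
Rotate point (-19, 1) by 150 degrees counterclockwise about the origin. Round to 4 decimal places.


x' = -19*cos(150) - 1*sin(150) = 15.9545
y' = -19*sin(150) + 1*cos(150) = -10.366

(15.9545, -10.366)


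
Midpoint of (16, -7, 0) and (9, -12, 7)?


Midpoint = ((16+9)/2, (-7+-12)/2, (0+7)/2) = (12.5, -9.5, 3.5)

(12.5, -9.5, 3.5)


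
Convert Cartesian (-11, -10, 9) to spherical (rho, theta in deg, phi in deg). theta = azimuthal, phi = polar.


rho = sqrt((-11)^2 + (-10)^2 + 9^2) = 17.3781
theta = atan2(-10, -11) = 222.2737 deg
phi = acos(9/17.3781) = 58.8091 deg

rho = 17.3781, theta = 222.2737 deg, phi = 58.8091 deg


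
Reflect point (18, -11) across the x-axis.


Reflection across x-axis: (x, y) -> (x, -y)
(18, -11) -> (18, 11)

(18, 11)


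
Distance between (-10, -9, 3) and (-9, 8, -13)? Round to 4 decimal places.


d = sqrt((-9--10)^2 + (8--9)^2 + (-13-3)^2) = 23.3666

23.3666


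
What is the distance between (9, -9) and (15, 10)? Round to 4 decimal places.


d = sqrt((15-9)^2 + (10--9)^2) = 19.9249

19.9249


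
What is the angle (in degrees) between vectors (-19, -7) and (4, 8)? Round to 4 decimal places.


dot = -19*4 + -7*8 = -132
|u| = 20.2485, |v| = 8.9443
cos(angle) = -0.7288
angle = 136.7899 degrees

136.7899 degrees


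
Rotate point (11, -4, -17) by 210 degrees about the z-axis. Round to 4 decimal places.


x' = 11*cos(210) - -4*sin(210) = -11.5263
y' = 11*sin(210) + -4*cos(210) = -2.0359
z' = -17

(-11.5263, -2.0359, -17)


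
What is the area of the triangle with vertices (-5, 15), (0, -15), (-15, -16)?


Area = |x1(y2-y3) + x2(y3-y1) + x3(y1-y2)| / 2
= |-5*(-15--16) + 0*(-16-15) + -15*(15--15)| / 2
= 227.5

227.5


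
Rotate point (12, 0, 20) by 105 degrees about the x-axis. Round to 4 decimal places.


x' = 12
y' = 0*cos(105) - 20*sin(105) = -19.3185
z' = 0*sin(105) + 20*cos(105) = -5.1764

(12, -19.3185, -5.1764)


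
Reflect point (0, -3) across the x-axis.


Reflection across x-axis: (x, y) -> (x, -y)
(0, -3) -> (0, 3)

(0, 3)


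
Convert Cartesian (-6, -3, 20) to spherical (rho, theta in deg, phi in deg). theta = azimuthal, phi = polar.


rho = sqrt((-6)^2 + (-3)^2 + 20^2) = 21.095
theta = atan2(-3, -6) = 206.5651 deg
phi = acos(20/21.095) = 18.542 deg

rho = 21.095, theta = 206.5651 deg, phi = 18.542 deg


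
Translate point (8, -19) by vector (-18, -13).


Translation: (x+dx, y+dy) = (8+-18, -19+-13) = (-10, -32)

(-10, -32)


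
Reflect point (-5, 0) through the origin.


Reflection through origin: (x, y) -> (-x, -y)
(-5, 0) -> (5, 0)

(5, 0)


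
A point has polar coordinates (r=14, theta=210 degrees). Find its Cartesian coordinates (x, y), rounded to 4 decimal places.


x = 14 * cos(210) = -12.1244
y = 14 * sin(210) = -7

(-12.1244, -7)


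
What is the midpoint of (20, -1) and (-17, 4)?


Midpoint = ((20+-17)/2, (-1+4)/2) = (1.5, 1.5)

(1.5, 1.5)


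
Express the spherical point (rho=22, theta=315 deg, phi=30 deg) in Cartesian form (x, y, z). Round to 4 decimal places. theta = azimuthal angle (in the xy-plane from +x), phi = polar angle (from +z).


x = 22 * sin(30) * cos(315) = 7.7782
y = 22 * sin(30) * sin(315) = -7.7782
z = 22 * cos(30) = 19.0526

(7.7782, -7.7782, 19.0526)


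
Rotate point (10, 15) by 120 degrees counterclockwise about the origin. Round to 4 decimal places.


x' = 10*cos(120) - 15*sin(120) = -17.9904
y' = 10*sin(120) + 15*cos(120) = 1.1603

(-17.9904, 1.1603)


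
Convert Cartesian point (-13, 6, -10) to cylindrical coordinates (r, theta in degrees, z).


r = sqrt((-13)^2 + 6^2) = 14.3178
theta = atan2(6, -13) = 155.2249 deg
z = -10

r = 14.3178, theta = 155.2249 deg, z = -10


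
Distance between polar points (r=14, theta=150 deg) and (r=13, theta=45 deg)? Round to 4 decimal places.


d = sqrt(r1^2 + r2^2 - 2*r1*r2*cos(t2-t1))
d = sqrt(14^2 + 13^2 - 2*14*13*cos(45-150)) = 21.4292

21.4292


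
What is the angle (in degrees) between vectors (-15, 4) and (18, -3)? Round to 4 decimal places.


dot = -15*18 + 4*-3 = -282
|u| = 15.5242, |v| = 18.2483
cos(angle) = -0.9954
angle = 174.5309 degrees

174.5309 degrees


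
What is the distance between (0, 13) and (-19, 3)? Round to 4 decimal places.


d = sqrt((-19-0)^2 + (3-13)^2) = 21.4709

21.4709


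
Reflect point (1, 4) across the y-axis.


Reflection across y-axis: (x, y) -> (-x, y)
(1, 4) -> (-1, 4)

(-1, 4)


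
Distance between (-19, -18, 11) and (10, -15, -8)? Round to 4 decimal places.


d = sqrt((10--19)^2 + (-15--18)^2 + (-8-11)^2) = 34.7994

34.7994


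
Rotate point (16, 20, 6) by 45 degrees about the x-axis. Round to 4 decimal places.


x' = 16
y' = 20*cos(45) - 6*sin(45) = 9.8995
z' = 20*sin(45) + 6*cos(45) = 18.3848

(16, 9.8995, 18.3848)


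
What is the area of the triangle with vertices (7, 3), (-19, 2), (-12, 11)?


Area = |x1(y2-y3) + x2(y3-y1) + x3(y1-y2)| / 2
= |7*(2-11) + -19*(11-3) + -12*(3-2)| / 2
= 113.5

113.5


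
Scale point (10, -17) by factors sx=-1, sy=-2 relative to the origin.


Scaling: (x*sx, y*sy) = (10*-1, -17*-2) = (-10, 34)

(-10, 34)


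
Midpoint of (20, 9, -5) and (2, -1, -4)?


Midpoint = ((20+2)/2, (9+-1)/2, (-5+-4)/2) = (11, 4, -4.5)

(11, 4, -4.5)


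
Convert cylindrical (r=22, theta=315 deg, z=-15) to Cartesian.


x = 22 * cos(315) = 15.5563
y = 22 * sin(315) = -15.5563
z = -15

(15.5563, -15.5563, -15)


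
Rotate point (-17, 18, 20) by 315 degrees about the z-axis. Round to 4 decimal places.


x' = -17*cos(315) - 18*sin(315) = 0.7071
y' = -17*sin(315) + 18*cos(315) = 24.7487
z' = 20

(0.7071, 24.7487, 20)


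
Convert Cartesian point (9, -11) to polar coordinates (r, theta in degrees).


r = sqrt(9^2 + (-11)^2) = 14.2127
theta = atan2(-11, 9) = 309.2894 degrees

r = 14.2127, theta = 309.2894 degrees


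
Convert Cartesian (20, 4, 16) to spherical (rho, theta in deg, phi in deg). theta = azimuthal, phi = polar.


rho = sqrt(20^2 + 4^2 + 16^2) = 25.923
theta = atan2(4, 20) = 11.3099 deg
phi = acos(16/25.923) = 51.8871 deg

rho = 25.923, theta = 11.3099 deg, phi = 51.8871 deg


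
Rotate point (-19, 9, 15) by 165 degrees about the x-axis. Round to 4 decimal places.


x' = -19
y' = 9*cos(165) - 15*sin(165) = -12.5756
z' = 9*sin(165) + 15*cos(165) = -12.1595

(-19, -12.5756, -12.1595)


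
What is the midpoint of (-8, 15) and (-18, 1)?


Midpoint = ((-8+-18)/2, (15+1)/2) = (-13, 8)

(-13, 8)


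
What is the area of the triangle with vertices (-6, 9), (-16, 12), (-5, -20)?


Area = |x1(y2-y3) + x2(y3-y1) + x3(y1-y2)| / 2
= |-6*(12--20) + -16*(-20-9) + -5*(9-12)| / 2
= 143.5

143.5


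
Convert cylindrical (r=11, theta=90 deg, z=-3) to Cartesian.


x = 11 * cos(90) = 0
y = 11 * sin(90) = 11
z = -3

(0, 11, -3)


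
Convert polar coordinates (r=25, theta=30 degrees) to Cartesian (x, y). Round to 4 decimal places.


x = 25 * cos(30) = 21.6506
y = 25 * sin(30) = 12.5

(21.6506, 12.5)


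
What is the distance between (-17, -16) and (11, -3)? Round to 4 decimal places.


d = sqrt((11--17)^2 + (-3--16)^2) = 30.8707

30.8707


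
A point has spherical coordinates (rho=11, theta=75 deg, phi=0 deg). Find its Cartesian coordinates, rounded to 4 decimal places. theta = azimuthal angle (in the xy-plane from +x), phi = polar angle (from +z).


x = 11 * sin(0) * cos(75) = 0
y = 11 * sin(0) * sin(75) = 0
z = 11 * cos(0) = 11

(0, 0, 11)


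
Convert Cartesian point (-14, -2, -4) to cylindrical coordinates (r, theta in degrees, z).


r = sqrt((-14)^2 + (-2)^2) = 14.1421
theta = atan2(-2, -14) = 188.1301 deg
z = -4

r = 14.1421, theta = 188.1301 deg, z = -4


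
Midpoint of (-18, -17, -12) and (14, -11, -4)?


Midpoint = ((-18+14)/2, (-17+-11)/2, (-12+-4)/2) = (-2, -14, -8)

(-2, -14, -8)


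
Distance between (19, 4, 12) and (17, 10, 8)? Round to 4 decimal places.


d = sqrt((17-19)^2 + (10-4)^2 + (8-12)^2) = 7.4833

7.4833


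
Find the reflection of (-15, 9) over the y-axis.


Reflection across y-axis: (x, y) -> (-x, y)
(-15, 9) -> (15, 9)

(15, 9)


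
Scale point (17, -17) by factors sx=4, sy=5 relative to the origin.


Scaling: (x*sx, y*sy) = (17*4, -17*5) = (68, -85)

(68, -85)


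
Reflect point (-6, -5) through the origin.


Reflection through origin: (x, y) -> (-x, -y)
(-6, -5) -> (6, 5)

(6, 5)


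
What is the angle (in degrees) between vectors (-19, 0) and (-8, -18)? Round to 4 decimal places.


dot = -19*-8 + 0*-18 = 152
|u| = 19, |v| = 19.6977
cos(angle) = 0.4061
angle = 66.0375 degrees

66.0375 degrees


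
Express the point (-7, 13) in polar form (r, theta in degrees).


r = sqrt((-7)^2 + 13^2) = 14.7648
theta = atan2(13, -7) = 118.3008 degrees

r = 14.7648, theta = 118.3008 degrees


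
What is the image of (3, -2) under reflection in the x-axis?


Reflection across x-axis: (x, y) -> (x, -y)
(3, -2) -> (3, 2)

(3, 2)


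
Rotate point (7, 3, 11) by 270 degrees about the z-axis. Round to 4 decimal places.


x' = 7*cos(270) - 3*sin(270) = 3
y' = 7*sin(270) + 3*cos(270) = -7
z' = 11

(3, -7, 11)


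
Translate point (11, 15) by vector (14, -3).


Translation: (x+dx, y+dy) = (11+14, 15+-3) = (25, 12)

(25, 12)


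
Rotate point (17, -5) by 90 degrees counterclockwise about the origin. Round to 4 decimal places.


x' = 17*cos(90) - -5*sin(90) = 5
y' = 17*sin(90) + -5*cos(90) = 17

(5, 17)


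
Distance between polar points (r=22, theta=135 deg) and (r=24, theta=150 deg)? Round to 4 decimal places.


d = sqrt(r1^2 + r2^2 - 2*r1*r2*cos(t2-t1))
d = sqrt(22^2 + 24^2 - 2*22*24*cos(150-135)) = 6.3232

6.3232


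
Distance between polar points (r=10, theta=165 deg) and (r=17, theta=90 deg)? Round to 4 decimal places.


d = sqrt(r1^2 + r2^2 - 2*r1*r2*cos(t2-t1))
d = sqrt(10^2 + 17^2 - 2*10*17*cos(90-165)) = 17.3494

17.3494


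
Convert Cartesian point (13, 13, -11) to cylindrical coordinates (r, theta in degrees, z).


r = sqrt(13^2 + 13^2) = 18.3848
theta = atan2(13, 13) = 45 deg
z = -11

r = 18.3848, theta = 45 deg, z = -11


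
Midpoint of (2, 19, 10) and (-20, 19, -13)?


Midpoint = ((2+-20)/2, (19+19)/2, (10+-13)/2) = (-9, 19, -1.5)

(-9, 19, -1.5)


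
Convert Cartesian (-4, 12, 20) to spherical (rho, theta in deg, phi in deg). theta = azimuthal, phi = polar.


rho = sqrt((-4)^2 + 12^2 + 20^2) = 23.6643
theta = atan2(12, -4) = 108.4349 deg
phi = acos(20/23.6643) = 32.3115 deg

rho = 23.6643, theta = 108.4349 deg, phi = 32.3115 deg


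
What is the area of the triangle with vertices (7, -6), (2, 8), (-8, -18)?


Area = |x1(y2-y3) + x2(y3-y1) + x3(y1-y2)| / 2
= |7*(8--18) + 2*(-18--6) + -8*(-6-8)| / 2
= 135

135


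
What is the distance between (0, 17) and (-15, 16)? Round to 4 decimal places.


d = sqrt((-15-0)^2 + (16-17)^2) = 15.0333

15.0333


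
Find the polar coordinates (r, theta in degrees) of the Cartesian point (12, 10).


r = sqrt(12^2 + 10^2) = 15.6205
theta = atan2(10, 12) = 39.8056 degrees

r = 15.6205, theta = 39.8056 degrees


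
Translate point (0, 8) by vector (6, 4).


Translation: (x+dx, y+dy) = (0+6, 8+4) = (6, 12)

(6, 12)


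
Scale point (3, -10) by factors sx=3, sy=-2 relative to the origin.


Scaling: (x*sx, y*sy) = (3*3, -10*-2) = (9, 20)

(9, 20)


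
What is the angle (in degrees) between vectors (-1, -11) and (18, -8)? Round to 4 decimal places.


dot = -1*18 + -11*-8 = 70
|u| = 11.0454, |v| = 19.6977
cos(angle) = 0.3217
angle = 71.2319 degrees

71.2319 degrees


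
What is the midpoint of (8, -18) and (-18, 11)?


Midpoint = ((8+-18)/2, (-18+11)/2) = (-5, -3.5)

(-5, -3.5)


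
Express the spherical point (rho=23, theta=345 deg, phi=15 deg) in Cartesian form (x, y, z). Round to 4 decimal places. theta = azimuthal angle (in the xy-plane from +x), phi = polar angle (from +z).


x = 23 * sin(15) * cos(345) = 5.75
y = 23 * sin(15) * sin(345) = -1.5407
z = 23 * cos(15) = 22.2163

(5.75, -1.5407, 22.2163)


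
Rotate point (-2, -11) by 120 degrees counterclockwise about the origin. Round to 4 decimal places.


x' = -2*cos(120) - -11*sin(120) = 10.5263
y' = -2*sin(120) + -11*cos(120) = 3.7679

(10.5263, 3.7679)


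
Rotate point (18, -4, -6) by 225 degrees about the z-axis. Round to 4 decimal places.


x' = 18*cos(225) - -4*sin(225) = -15.5563
y' = 18*sin(225) + -4*cos(225) = -9.8995
z' = -6

(-15.5563, -9.8995, -6)


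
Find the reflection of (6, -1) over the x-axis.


Reflection across x-axis: (x, y) -> (x, -y)
(6, -1) -> (6, 1)

(6, 1)


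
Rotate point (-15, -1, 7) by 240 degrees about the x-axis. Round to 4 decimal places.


x' = -15
y' = -1*cos(240) - 7*sin(240) = 6.5622
z' = -1*sin(240) + 7*cos(240) = -2.634

(-15, 6.5622, -2.634)


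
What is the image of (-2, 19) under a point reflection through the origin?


Reflection through origin: (x, y) -> (-x, -y)
(-2, 19) -> (2, -19)

(2, -19)


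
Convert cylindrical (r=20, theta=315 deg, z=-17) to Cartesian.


x = 20 * cos(315) = 14.1421
y = 20 * sin(315) = -14.1421
z = -17

(14.1421, -14.1421, -17)


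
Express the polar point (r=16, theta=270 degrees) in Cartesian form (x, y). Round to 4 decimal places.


x = 16 * cos(270) = 0
y = 16 * sin(270) = -16

(0, -16)


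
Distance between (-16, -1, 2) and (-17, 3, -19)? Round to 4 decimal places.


d = sqrt((-17--16)^2 + (3--1)^2 + (-19-2)^2) = 21.4009

21.4009


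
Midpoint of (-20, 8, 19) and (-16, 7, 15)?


Midpoint = ((-20+-16)/2, (8+7)/2, (19+15)/2) = (-18, 7.5, 17)

(-18, 7.5, 17)


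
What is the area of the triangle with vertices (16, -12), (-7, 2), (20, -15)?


Area = |x1(y2-y3) + x2(y3-y1) + x3(y1-y2)| / 2
= |16*(2--15) + -7*(-15--12) + 20*(-12-2)| / 2
= 6.5

6.5


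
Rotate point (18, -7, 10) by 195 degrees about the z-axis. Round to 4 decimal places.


x' = 18*cos(195) - -7*sin(195) = -19.1984
y' = 18*sin(195) + -7*cos(195) = 2.1027
z' = 10

(-19.1984, 2.1027, 10)


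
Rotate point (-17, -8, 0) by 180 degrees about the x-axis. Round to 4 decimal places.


x' = -17
y' = -8*cos(180) - 0*sin(180) = 8
z' = -8*sin(180) + 0*cos(180) = 0

(-17, 8, 0)


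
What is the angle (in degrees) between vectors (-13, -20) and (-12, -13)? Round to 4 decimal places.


dot = -13*-12 + -20*-13 = 416
|u| = 23.8537, |v| = 17.6918
cos(angle) = 0.9857
angle = 9.6855 degrees

9.6855 degrees


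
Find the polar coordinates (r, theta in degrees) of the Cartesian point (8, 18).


r = sqrt(8^2 + 18^2) = 19.6977
theta = atan2(18, 8) = 66.0375 degrees

r = 19.6977, theta = 66.0375 degrees


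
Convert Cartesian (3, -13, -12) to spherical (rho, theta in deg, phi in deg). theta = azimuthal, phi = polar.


rho = sqrt(3^2 + (-13)^2 + (-12)^2) = 17.9444
theta = atan2(-13, 3) = 282.9946 deg
phi = acos(-12/17.9444) = 131.9694 deg

rho = 17.9444, theta = 282.9946 deg, phi = 131.9694 deg


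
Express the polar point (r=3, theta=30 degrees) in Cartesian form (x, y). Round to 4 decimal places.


x = 3 * cos(30) = 2.5981
y = 3 * sin(30) = 1.5

(2.5981, 1.5)


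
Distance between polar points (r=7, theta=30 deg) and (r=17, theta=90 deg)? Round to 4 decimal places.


d = sqrt(r1^2 + r2^2 - 2*r1*r2*cos(t2-t1))
d = sqrt(7^2 + 17^2 - 2*7*17*cos(90-30)) = 14.7986

14.7986


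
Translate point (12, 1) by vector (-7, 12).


Translation: (x+dx, y+dy) = (12+-7, 1+12) = (5, 13)

(5, 13)


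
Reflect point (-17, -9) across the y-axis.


Reflection across y-axis: (x, y) -> (-x, y)
(-17, -9) -> (17, -9)

(17, -9)


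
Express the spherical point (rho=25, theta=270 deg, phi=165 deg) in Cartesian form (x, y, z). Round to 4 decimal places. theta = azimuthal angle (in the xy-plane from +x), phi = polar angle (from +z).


x = 25 * sin(165) * cos(270) = 0
y = 25 * sin(165) * sin(270) = -6.4705
z = 25 * cos(165) = -24.1481

(0, -6.4705, -24.1481)


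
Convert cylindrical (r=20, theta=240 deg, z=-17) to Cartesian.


x = 20 * cos(240) = -10
y = 20 * sin(240) = -17.3205
z = -17

(-10, -17.3205, -17)


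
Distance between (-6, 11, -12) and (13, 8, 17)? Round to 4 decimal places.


d = sqrt((13--6)^2 + (8-11)^2 + (17--12)^2) = 34.7994

34.7994


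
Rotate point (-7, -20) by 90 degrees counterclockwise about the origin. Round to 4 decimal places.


x' = -7*cos(90) - -20*sin(90) = 20
y' = -7*sin(90) + -20*cos(90) = -7

(20, -7)


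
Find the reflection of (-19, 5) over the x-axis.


Reflection across x-axis: (x, y) -> (x, -y)
(-19, 5) -> (-19, -5)

(-19, -5)


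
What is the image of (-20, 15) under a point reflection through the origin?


Reflection through origin: (x, y) -> (-x, -y)
(-20, 15) -> (20, -15)

(20, -15)


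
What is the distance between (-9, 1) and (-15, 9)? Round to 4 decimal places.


d = sqrt((-15--9)^2 + (9-1)^2) = 10

10


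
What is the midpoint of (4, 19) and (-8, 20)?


Midpoint = ((4+-8)/2, (19+20)/2) = (-2, 19.5)

(-2, 19.5)


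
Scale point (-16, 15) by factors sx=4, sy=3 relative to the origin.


Scaling: (x*sx, y*sy) = (-16*4, 15*3) = (-64, 45)

(-64, 45)


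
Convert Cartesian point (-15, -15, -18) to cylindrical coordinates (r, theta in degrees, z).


r = sqrt((-15)^2 + (-15)^2) = 21.2132
theta = atan2(-15, -15) = 225 deg
z = -18

r = 21.2132, theta = 225 deg, z = -18


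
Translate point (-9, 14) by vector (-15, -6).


Translation: (x+dx, y+dy) = (-9+-15, 14+-6) = (-24, 8)

(-24, 8)


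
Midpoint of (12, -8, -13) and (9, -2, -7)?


Midpoint = ((12+9)/2, (-8+-2)/2, (-13+-7)/2) = (10.5, -5, -10)

(10.5, -5, -10)


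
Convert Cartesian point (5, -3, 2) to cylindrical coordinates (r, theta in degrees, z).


r = sqrt(5^2 + (-3)^2) = 5.831
theta = atan2(-3, 5) = 329.0362 deg
z = 2

r = 5.831, theta = 329.0362 deg, z = 2


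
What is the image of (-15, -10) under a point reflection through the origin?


Reflection through origin: (x, y) -> (-x, -y)
(-15, -10) -> (15, 10)

(15, 10)


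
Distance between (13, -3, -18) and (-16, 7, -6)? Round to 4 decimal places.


d = sqrt((-16-13)^2 + (7--3)^2 + (-6--18)^2) = 32.9393

32.9393


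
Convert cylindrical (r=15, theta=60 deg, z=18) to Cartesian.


x = 15 * cos(60) = 7.5
y = 15 * sin(60) = 12.9904
z = 18

(7.5, 12.9904, 18)


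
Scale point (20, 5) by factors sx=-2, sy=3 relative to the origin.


Scaling: (x*sx, y*sy) = (20*-2, 5*3) = (-40, 15)

(-40, 15)


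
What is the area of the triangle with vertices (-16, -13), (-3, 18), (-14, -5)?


Area = |x1(y2-y3) + x2(y3-y1) + x3(y1-y2)| / 2
= |-16*(18--5) + -3*(-5--13) + -14*(-13-18)| / 2
= 21

21


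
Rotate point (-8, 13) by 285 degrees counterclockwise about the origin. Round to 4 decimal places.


x' = -8*cos(285) - 13*sin(285) = 10.4865
y' = -8*sin(285) + 13*cos(285) = 11.0921

(10.4865, 11.0921)


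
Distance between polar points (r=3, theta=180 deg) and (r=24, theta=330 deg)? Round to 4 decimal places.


d = sqrt(r1^2 + r2^2 - 2*r1*r2*cos(t2-t1))
d = sqrt(3^2 + 24^2 - 2*3*24*cos(330-180)) = 26.6403

26.6403


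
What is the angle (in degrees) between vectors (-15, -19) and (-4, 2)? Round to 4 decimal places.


dot = -15*-4 + -19*2 = 22
|u| = 24.2074, |v| = 4.4721
cos(angle) = 0.2032
angle = 78.2749 degrees

78.2749 degrees


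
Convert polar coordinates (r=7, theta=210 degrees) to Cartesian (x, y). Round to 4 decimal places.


x = 7 * cos(210) = -6.0622
y = 7 * sin(210) = -3.5

(-6.0622, -3.5)
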